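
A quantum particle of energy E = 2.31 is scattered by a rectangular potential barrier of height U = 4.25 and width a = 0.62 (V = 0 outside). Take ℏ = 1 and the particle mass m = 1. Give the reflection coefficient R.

Since E < U the interior solution is evanescent with decay constant κ = √(2m(U − E))/ℏ = 1.970.
κa = 1.221, sinh(κa) = 1.548.
The exact tunnelling result is T⁻¹ = 1 + U² sinh²(κa) / [4E(U − E)] = 3.416, so T = 0.293.
R = 1 − T = 0.707.

R = 0.707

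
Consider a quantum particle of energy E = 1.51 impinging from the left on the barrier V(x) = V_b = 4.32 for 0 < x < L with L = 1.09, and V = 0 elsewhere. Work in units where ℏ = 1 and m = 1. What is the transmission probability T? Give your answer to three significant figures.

T = 0.0205

E < V_b: inside the barrier ψ ∝ e^{±κx} with κ = √(2m(V_b − E))/ℏ = 2.371.
κL = 2.584, sinh(κL) = 6.587.
Matching ψ, ψ′ at both faces gives T = [1 + V_b² sinh²(κL) / (4E(V_b − E))]⁻¹ = 1/48.71 = 0.0205.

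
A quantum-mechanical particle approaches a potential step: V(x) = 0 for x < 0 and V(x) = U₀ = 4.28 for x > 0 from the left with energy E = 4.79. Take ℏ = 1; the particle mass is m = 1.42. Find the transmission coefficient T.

T = 0.742

On each side the TISE gives plane waves with k = √(2m(E − V))/ℏ: k₁ = √(2·1.42·4.79) = 3.688, k₂ = √(2·1.42·0.51) = 1.203.
Continuity of ψ and ψ′ at the step yields the reflection amplitude r = (k₁ − k₂)/(k₁ + k₂) = 0.5080; thus R = |r|² = 0.2580, T = 0.7420.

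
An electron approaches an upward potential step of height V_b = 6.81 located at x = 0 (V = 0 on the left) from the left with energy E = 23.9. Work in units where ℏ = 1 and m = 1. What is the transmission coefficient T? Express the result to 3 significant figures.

On each side the TISE gives plane waves with k = √(2m(E − V))/ℏ: k₁ = √(2·1·23.9) = 6.914, k₂ = √(2·1·17.09) = 5.846.
Matching ψ and ψ′ at x = 0 gives r = (k₁ − k₂)/(k₁ + k₂), so R = r² = 0.006997 and T = 1 − R = 0.9930.

T = 0.993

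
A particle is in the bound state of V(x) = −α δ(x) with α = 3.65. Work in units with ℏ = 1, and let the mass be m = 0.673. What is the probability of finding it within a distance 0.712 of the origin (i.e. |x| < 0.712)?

P = 0.970

The normalised bound state is ψ = √κ e^{−κ|x|} with κ = mα/ℏ² = 2.456.
P(|x| < d) = ∫_{−d}^{d} κ e^{−2κ|x|} dx = 1 − e^{−2κd} = 1 − e^{−3.498} = 0.9697.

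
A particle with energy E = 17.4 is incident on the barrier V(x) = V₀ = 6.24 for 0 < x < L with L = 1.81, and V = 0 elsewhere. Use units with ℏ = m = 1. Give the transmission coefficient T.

T = 0.971

E > V₀: inside the barrier k₂ = √(2m(E − V₀))/ℏ = 4.724, k₂L = 8.551.
Matching at both interfaces gives T⁻¹ = 1 + V₀² sin²(k₂L) / [4E(E − V₀)] = 1.029, hence T = 0.971.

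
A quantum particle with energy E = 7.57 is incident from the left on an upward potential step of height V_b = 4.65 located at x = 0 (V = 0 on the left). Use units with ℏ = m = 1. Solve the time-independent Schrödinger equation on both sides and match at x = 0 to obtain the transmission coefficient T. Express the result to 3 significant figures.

T = 0.945

The wavenumbers are k₁ = √(2mE)/ℏ = 3.891 on the left and k₂ = √(2m(E − V_b))/ℏ = 2.417 on the right.
Continuity of ψ and ψ′ at the step yields the reflection amplitude r = (k₁ − k₂)/(k₁ + k₂) = 0.2337; thus R = |r|² = 0.05464, T = 0.9454.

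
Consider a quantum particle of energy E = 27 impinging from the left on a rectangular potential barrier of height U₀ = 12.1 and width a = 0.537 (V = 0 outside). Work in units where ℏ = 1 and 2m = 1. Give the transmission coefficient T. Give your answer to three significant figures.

T = 0.935

E > U₀: inside the barrier k₂ = √(2m(E − U₀))/ℏ = 3.860, k₂a = 2.073.
Matching at both interfaces gives T⁻¹ = 1 + U₀² sin²(k₂a) / [4E(E − U₀)] = 1.070, hence T = 0.935.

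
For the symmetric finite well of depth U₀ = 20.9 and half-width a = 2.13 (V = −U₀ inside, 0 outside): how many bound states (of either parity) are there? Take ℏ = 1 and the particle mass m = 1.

The dimensionless depth is z₀ = a√(2mU₀)/ℏ = 2.13 × √(41.80) = 13.77.
A new bound state (alternating even/odd) appears each time z₀ passes a multiple of π/2, so N = ⌊2z₀/π⌋ + 1 = ⌊8.767⌋ + 1 = 9.

N = 9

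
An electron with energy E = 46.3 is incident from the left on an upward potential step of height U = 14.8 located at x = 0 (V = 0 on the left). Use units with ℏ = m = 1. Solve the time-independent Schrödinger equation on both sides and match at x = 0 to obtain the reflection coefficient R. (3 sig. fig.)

R = 0.00921

The wavenumbers are k₁ = √(2mE)/ℏ = 9.623 on the left and k₂ = √(2m(E − U))/ℏ = 7.937 on the right.
Continuity of ψ and ψ′ at the step yields the reflection amplitude r = (k₁ − k₂)/(k₁ + k₂) = 0.09599; thus R = |r|² = 0.009214, T = 0.9908.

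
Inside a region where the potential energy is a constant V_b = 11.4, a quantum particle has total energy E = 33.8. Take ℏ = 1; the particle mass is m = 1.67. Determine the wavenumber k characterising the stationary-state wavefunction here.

k = 8.65

With E > V_b the solution is oscillatory, ψ ∝ e^{±ikx} with k = √(2m(E − V_b))/ℏ.
k = √(2 × 1.67 × 22.4) = 8.650.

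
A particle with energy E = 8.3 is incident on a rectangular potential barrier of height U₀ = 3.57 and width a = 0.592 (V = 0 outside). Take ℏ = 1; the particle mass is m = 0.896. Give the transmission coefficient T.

E > U₀: inside the barrier k₂ = √(2m(E − U₀))/ℏ = 2.911, k₂a = 1.724.
Matching at both interfaces gives T⁻¹ = 1 + U₀² sin²(k₂a) / [4E(E − U₀)] = 1.079, hence T = 0.927.

T = 0.927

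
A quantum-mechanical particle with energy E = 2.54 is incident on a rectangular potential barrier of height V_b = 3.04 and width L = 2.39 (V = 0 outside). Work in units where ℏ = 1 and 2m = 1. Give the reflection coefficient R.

Since E < V_b the interior solution is evanescent with decay constant κ = √(2m(V_b − E))/ℏ = 0.7071.
κL = 1.690, sinh(κL) = 2.617.
Matching ψ, ψ′ at both faces gives T = [1 + V_b² sinh²(κL) / (4E(V_b − E))]⁻¹ = 1/13.46 = 0.0743.
R = 1 − T = 0.926.

R = 0.926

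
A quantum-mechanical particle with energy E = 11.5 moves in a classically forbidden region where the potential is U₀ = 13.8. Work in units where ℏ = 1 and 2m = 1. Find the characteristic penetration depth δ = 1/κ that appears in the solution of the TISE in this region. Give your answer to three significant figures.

δ = 0.659

Since E < U₀ the TISE in this region is ψ'' = κ²ψ with κ = √(2m(U₀ − E))/ℏ.
κ = √(2 × 0.5 × 2.3) = 1.517. The penetration depth is δ = 1/κ = 0.659.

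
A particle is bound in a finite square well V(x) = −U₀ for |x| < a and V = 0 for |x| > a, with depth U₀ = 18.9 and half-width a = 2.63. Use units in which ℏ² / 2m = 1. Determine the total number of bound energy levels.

Define the well-strength parameter z₀ = (a/ℏ)√(2mU₀) = 2.63 × √(2·0.5·18.9) = 11.43.
A new bound state (alternating even/odd) appears each time z₀ passes a multiple of π/2, so N = ⌊2z₀/π⌋ + 1 = ⌊7.279⌋ + 1 = 8.

N = 8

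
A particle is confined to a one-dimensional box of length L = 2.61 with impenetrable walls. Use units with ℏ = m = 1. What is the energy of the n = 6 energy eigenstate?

Requiring ψ(0) = ψ(L) = 0 quantises k = nπ/L, hence E_n = ℏ²k²/2m = n²π²ℏ²/(2mL²).
E_6 = 6² × π² / (2 × 1 × 2.61²) = 26.08.

E = 26.1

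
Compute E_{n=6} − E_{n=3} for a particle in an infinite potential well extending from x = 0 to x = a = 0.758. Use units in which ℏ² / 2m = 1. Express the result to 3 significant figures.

ΔE = 464

E_n = n²π²ℏ²/(2ma²), so ΔE = (6² − 3²) π²ℏ²/(2ma²).
ΔE = 27 × π² / (2 × 0.5 × 0.758²) = 463.8.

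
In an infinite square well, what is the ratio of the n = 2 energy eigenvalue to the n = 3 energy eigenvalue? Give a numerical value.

Since E_n ∝ n², the ratio is (2/3)² = 0.444444.

0.444444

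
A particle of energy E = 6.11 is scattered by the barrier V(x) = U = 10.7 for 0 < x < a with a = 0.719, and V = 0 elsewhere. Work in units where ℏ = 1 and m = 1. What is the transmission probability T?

T = 0.0490

Since E < U the interior solution is evanescent with decay constant κ = √(2m(U − E))/ℏ = 3.030.
κa = 2.178, sinh(κa) = 4.360.
The exact tunnelling result is T⁻¹ = 1 + U² sinh²(κa) / [4E(U − E)] = 20.40, so T = 0.0490.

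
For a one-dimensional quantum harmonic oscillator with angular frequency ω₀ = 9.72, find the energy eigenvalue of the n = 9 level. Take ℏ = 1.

Using E_n = (n + ½)ℏω₀: E_9 = 9.5 × 9.72 = 92.34.

E = 92.3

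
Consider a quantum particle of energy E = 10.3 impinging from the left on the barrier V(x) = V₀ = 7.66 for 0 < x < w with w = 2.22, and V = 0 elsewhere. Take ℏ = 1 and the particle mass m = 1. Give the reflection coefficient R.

R = 0.316

Above the barrier the interior wavenumber is k₂ = √(2m(E − V₀))/ℏ = 2.298, giving phase k₂w = 5.101.
Matching at both interfaces gives T⁻¹ = 1 + V₀² sin²(k₂w) / [4E(E − V₀)] = 1.462, hence T = 0.684.
R = 1 − T = 0.316.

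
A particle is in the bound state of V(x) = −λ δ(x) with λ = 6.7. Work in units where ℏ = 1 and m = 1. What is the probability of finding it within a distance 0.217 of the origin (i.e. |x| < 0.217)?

The normalised bound state is ψ = √κ e^{−κ|x|} with κ = mλ/ℏ² = 6.700.
P(|x| < d) = ∫_{−d}^{d} κ e^{−2κ|x|} dx = 1 − e^{−2κd} = 1 − e^{−2.908} = 0.9454.

P = 0.945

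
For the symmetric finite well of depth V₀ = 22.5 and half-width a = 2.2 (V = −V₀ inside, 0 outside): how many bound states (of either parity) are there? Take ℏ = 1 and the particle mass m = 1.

The dimensionless depth is z₀ = a√(2mV₀)/ℏ = 2.2 × √(45.00) = 14.76.
A new bound state (alternating even/odd) appears each time z₀ passes a multiple of π/2, so N = ⌊2z₀/π⌋ + 1 = ⌊9.395⌋ + 1 = 10.

N = 10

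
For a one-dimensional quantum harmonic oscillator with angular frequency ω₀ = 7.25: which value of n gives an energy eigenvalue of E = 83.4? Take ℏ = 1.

n = 11

E_n = ℏω₀(n + ½) ⇒ n = E/(ℏω₀) − ½ = 83.4/7.25 − 0.5 = 11.003 → n = 11.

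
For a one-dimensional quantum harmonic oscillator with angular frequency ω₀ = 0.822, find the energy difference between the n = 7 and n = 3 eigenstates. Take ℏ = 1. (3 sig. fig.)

E_n = ℏω₀(n + ½), so ΔE = (7 − 3) ℏω₀ = 4 × 0.822 = 3.288.

ΔE = 3.29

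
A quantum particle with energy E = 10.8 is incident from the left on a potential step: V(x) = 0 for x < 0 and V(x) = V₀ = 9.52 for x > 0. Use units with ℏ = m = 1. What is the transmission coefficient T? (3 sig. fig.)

T = 0.762

On each side the TISE gives plane waves with k = √(2m(E − V))/ℏ: k₁ = √(2·1·10.8) = 4.648, k₂ = √(2·1·1.28) = 1.600.
Continuity of ψ and ψ′ at the step yields the reflection amplitude r = (k₁ − k₂)/(k₁ + k₂) = 0.4878; thus R = |r|² = 0.2380, T = 0.7620.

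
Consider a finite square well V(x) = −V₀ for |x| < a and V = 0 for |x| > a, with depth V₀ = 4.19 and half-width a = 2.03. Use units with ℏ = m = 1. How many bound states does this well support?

The dimensionless depth is z₀ = a√(2mV₀)/ℏ = 2.03 × √(8.380) = 5.876.
The even/odd transcendental equations gain one root per π/2 in z₀, giving N = 1 + ⌊2z₀/π⌋ = 1 + ⌊3.741⌋ = 4.

N = 4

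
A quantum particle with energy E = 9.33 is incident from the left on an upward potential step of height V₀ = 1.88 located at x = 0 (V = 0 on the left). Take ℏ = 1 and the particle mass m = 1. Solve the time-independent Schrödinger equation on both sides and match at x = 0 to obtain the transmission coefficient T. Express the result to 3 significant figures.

T = 0.997

On each side the TISE gives plane waves with k = √(2m(E − V))/ℏ: k₁ = √(2·1·9.33) = 4.320, k₂ = √(2·1·7.45) = 3.860.
Continuity of ψ and ψ′ at the step yields the reflection amplitude r = (k₁ − k₂)/(k₁ + k₂) = 0.05620; thus R = |r|² = 0.003158, T = 0.9968.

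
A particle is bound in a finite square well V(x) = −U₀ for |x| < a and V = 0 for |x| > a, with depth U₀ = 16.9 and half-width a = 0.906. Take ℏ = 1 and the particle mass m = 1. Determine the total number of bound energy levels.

Define the well-strength parameter z₀ = (a/ℏ)√(2mU₀) = 0.906 × √(2·1·16.9) = 5.267.
The even/odd transcendental equations gain one root per π/2 in z₀, giving N = 1 + ⌊2z₀/π⌋ = 1 + ⌊3.353⌋ = 4.

N = 4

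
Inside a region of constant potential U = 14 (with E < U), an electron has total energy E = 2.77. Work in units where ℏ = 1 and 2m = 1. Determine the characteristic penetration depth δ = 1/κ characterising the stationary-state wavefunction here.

Since E < U the TISE in this region is ψ'' = κ²ψ with κ = √(2m(U − E))/ℏ.
κ = √(2 × 0.5 × 11.23) = 3.351. The penetration depth is δ = 1/κ = 0.298.

δ = 0.298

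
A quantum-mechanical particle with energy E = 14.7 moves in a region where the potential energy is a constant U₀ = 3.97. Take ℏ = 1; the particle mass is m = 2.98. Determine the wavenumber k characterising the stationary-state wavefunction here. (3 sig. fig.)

k = 8.00

With E > U₀ the solution is oscillatory, ψ ∝ e^{±ikx} with k = √(2m(E − U₀))/ℏ.
k = √(2 × 2.98 × 10.73) = 7.997.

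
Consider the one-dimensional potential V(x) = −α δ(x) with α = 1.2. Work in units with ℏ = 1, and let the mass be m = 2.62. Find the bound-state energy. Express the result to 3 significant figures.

For x ≠ 0 the bound state is ψ ∝ e^{−κ|x|}; integrating the TISE across the delta gives the cusp condition 2κ = 2mα/ℏ², so κ = 3.144.
Then E = −ℏ²κ²/(2m) = −mα²/(2ℏ²) = -1.886.

E = -1.89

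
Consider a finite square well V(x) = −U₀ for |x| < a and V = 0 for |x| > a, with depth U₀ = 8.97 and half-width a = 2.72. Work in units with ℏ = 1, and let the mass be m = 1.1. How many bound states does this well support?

N = 8

The dimensionless depth is z₀ = a√(2mU₀)/ℏ = 2.72 × √(19.73) = 12.08.
The even/odd transcendental equations gain one root per π/2 in z₀, giving N = 1 + ⌊2z₀/π⌋ = 1 + ⌊7.692⌋ = 8.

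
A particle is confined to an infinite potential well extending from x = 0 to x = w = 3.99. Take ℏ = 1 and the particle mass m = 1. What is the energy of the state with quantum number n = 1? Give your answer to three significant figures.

The infinite-well eigenfunctions ψ_n = √(2/w) sin(nπx/w) vanish at both walls, giving E_n = n²π²ℏ²/(2mw²).
E_1 = 1² × π² / (2 × 1 × 3.99²) = 0.3100.

E = 0.310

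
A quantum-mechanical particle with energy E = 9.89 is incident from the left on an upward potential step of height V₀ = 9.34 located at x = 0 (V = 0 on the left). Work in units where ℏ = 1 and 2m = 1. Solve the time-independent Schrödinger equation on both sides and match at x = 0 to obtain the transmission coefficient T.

On each side the TISE gives plane waves with k = √(2m(E − V))/ℏ: k₁ = √(2·½·9.89) = 3.145, k₂ = √(2·½·0.55) = 0.7416.
Matching ψ and ψ′ at x = 0 gives r = (k₁ − k₂)/(k₁ + k₂), so R = r² = 0.3824 and T = 1 − R = 0.6176.

T = 0.618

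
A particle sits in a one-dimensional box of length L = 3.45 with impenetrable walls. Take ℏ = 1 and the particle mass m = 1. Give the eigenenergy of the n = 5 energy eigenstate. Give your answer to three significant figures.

Requiring ψ(0) = ψ(L) = 0 quantises k = nπ/L, hence E_n = ℏ²k²/2m = n²π²ℏ²/(2mL²).
E_5 = 5² × π² / (2 × 1 × 3.45²) = 10.37.

E = 10.4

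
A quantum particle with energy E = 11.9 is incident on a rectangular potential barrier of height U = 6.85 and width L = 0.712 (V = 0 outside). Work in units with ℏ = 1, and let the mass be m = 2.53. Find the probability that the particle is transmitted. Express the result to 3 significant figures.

T = 0.963

E > U: inside the barrier k₂ = √(2m(E − U))/ℏ = 5.055, k₂L = 3.599.
T = [1 + U² sin²(k₂L) / (4E(E − U))]⁻¹ = 1/1.038 = 0.963.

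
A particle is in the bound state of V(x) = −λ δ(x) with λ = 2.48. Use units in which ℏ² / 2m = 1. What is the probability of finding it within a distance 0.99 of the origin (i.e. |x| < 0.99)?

The normalised bound state is ψ = √κ e^{−κ|x|} with κ = mλ/ℏ² = 1.240.
P(|x| < d) = ∫_{−d}^{d} κ e^{−2κ|x|} dx = 1 − e^{−2κd} = 1 − e^{−2.455} = 0.9142.

P = 0.914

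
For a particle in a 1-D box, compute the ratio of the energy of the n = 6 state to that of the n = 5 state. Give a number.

1.44

E_n = n²π²ℏ²/(2mL²) so the ratio is n₂²/n₁² = 36/25 = 1.44.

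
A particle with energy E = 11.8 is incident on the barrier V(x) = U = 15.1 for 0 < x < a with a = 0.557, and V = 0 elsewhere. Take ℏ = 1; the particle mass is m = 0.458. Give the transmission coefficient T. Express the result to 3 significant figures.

E < U: inside the barrier ψ ∝ e^{±κx} with κ = √(2m(U − E))/ℏ = 1.739.
κa = 0.9684, sinh(κa) = 1.127.
The exact tunnelling result is T⁻¹ = 1 + U² sinh²(κa) / [4E(U − E)] = 2.859, so T = 0.350.

T = 0.350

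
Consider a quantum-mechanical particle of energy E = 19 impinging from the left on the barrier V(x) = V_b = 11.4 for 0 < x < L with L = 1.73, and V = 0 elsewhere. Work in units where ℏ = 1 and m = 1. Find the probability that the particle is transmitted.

Above the barrier the interior wavenumber is k₂ = √(2m(E − V_b))/ℏ = 3.899, giving phase k₂L = 6.745.
Matching at both interfaces gives T⁻¹ = 1 + V_b² sin²(k₂L) / [4E(E − V_b)] = 1.045, hence T = 0.957.

T = 0.957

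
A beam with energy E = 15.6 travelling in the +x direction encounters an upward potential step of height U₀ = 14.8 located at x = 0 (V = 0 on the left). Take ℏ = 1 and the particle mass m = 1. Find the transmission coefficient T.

On each side the TISE gives plane waves with k = √(2m(E − V))/ℏ: k₁ = √(2·1·15.6) = 5.586, k₂ = √(2·1·0.8) = 1.265.
Matching ψ and ψ′ at x = 0 gives r = (k₁ − k₂)/(k₁ + k₂), so R = r² = 0.3978 and T = 1 − R = 0.6022.

T = 0.602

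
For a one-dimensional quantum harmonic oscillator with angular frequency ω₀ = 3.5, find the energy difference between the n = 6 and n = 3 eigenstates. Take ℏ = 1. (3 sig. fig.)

E_n = ℏω₀(n + ½), so ΔE = (6 − 3) ℏω₀ = 3 × 3.5 = 10.50.

ΔE = 10.5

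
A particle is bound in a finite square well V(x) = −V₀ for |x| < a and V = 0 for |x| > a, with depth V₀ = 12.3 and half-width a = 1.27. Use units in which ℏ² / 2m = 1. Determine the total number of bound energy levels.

N = 3

The dimensionless depth is z₀ = a√(2mV₀)/ℏ = 1.27 × √(12.30) = 4.454.
A new bound state (alternating even/odd) appears each time z₀ passes a multiple of π/2, so N = ⌊2z₀/π⌋ + 1 = ⌊2.836⌋ + 1 = 3.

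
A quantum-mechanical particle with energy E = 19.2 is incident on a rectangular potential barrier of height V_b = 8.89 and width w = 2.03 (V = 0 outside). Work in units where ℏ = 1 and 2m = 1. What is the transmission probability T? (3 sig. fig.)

T = 0.995

Above the barrier the interior wavenumber is k₂ = √(2m(E − V_b))/ℏ = 3.211, giving phase k₂w = 6.518.
T = [1 + V_b² sin²(k₂w) / (4E(E − V_b))]⁻¹ = 1/1.005 = 0.995.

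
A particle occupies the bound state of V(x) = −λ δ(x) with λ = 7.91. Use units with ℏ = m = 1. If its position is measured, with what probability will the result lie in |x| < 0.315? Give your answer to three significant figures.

The normalised bound state is ψ = √κ e^{−κ|x|} with κ = mλ/ℏ² = 7.910.
P(|x| < d) = ∫_{−d}^{d} κ e^{−2κ|x|} dx = 1 − e^{−2κd} = 1 − e^{−4.983} = 0.9931.

P = 0.993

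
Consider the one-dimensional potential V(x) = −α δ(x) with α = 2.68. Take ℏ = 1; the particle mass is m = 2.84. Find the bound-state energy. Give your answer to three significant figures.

For x ≠ 0 the bound state is ψ ∝ e^{−κ|x|}; integrating the TISE across the delta gives the cusp condition 2κ = 2mα/ℏ², so κ = 7.611.
Then E = −ℏ²κ²/(2m) = −mα²/(2ℏ²) = -10.20.

E = -10.2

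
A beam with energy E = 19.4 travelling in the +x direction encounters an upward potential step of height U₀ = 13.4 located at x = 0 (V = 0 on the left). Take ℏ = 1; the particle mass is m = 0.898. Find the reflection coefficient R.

On each side the TISE gives plane waves with k = √(2m(E − V))/ℏ: k₁ = √(2·0.898·19.4) = 5.903, k₂ = √(2·0.898·6) = 3.283.
Matching ψ and ψ′ at x = 0 gives r = (k₁ − k₂)/(k₁ + k₂), so R = r² = 0.08136 and T = 1 − R = 0.9186.

R = 0.0814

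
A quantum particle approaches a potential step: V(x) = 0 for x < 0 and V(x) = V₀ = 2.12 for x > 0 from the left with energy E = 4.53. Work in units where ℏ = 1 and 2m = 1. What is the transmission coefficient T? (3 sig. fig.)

T = 0.976

The wavenumbers are k₁ = √(2mE)/ℏ = 2.128 on the left and k₂ = √(2m(E − V₀))/ℏ = 1.552 on the right.
Matching ψ and ψ′ at x = 0 gives r = (k₁ − k₂)/(k₁ + k₂), so R = r² = 0.02449 and T = 1 − R = 0.9755.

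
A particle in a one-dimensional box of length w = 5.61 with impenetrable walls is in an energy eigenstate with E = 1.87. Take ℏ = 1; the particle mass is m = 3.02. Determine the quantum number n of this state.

From E_n = n²π²ℏ²/(2mw²) invert to n = √(2mw²E)/(πℏ).
n = (5.61/π) × √(2 × 3.02 × 1.87) = 6.001 → n = 6.

n = 6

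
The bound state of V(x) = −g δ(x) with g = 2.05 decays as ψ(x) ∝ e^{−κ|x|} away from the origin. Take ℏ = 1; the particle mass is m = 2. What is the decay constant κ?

κ = 4.10

Integrate −(ℏ²/2m)ψ'' − gδ(x)ψ = Eψ from −ε to +ε: the ψ'' term gives ψ'(0⁺) − ψ'(0⁻) and the δ term gives −(2mg/ℏ²)ψ(0).
With ψ ∝ e^{−κ|x|} this yields −2κ = −2mg/ℏ², so κ = mg/ℏ² = 4.100.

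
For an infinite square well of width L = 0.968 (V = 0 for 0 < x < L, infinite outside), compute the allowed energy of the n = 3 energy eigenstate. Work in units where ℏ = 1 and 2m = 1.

Requiring ψ(0) = ψ(L) = 0 quantises k = nπ/L, hence E_n = ℏ²k²/2m = n²π²ℏ²/(2mL²).
E_3 = 3² × π² / (2 × 0.5 × 0.968²) = 94.80.

E = 94.8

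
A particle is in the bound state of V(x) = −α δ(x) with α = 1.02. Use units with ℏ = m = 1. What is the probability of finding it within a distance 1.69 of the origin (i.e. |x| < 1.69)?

P = 0.968

The normalised bound state is ψ = √κ e^{−κ|x|} with κ = mα/ℏ² = 1.020.
P(|x| < d) = ∫_{−d}^{d} κ e^{−2κ|x|} dx = 1 − e^{−2κd} = 1 − e^{−3.448} = 0.9682.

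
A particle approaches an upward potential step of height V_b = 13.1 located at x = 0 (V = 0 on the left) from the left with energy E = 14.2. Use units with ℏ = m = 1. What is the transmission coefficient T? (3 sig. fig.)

The wavenumbers are k₁ = √(2mE)/ℏ = 5.329 on the left and k₂ = √(2m(E − V_b))/ℏ = 1.483 on the right.
Continuity of ψ and ψ′ at the step yields the reflection amplitude r = (k₁ − k₂)/(k₁ + k₂) = 0.5645; thus R = |r|² = 0.3187, T = 0.6813.

T = 0.681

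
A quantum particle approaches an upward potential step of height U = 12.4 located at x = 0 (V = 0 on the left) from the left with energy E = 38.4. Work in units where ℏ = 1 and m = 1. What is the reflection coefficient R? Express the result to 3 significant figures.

The wavenumbers are k₁ = √(2mE)/ℏ = 8.764 on the left and k₂ = √(2m(E − U))/ℏ = 7.211 on the right.
Continuity of ψ and ψ′ at the step yields the reflection amplitude r = (k₁ − k₂)/(k₁ + k₂) = 0.09718; thus R = |r|² = 0.009444, T = 0.9906.

R = 0.00944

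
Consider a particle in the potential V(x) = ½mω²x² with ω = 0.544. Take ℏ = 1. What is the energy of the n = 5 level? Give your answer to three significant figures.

E = 2.99

Using E_n = (n + ½)ℏω: E_5 = 5.5 × 0.544 = 2.992.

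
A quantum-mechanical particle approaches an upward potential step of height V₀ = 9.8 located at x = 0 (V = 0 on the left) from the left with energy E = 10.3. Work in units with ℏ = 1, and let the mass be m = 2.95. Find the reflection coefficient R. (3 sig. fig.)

The wavenumbers are k₁ = √(2mE)/ℏ = 7.796 on the left and k₂ = √(2m(E − V₀))/ℏ = 1.718 on the right.
Continuity of ψ and ψ′ at the step yields the reflection amplitude r = (k₁ − k₂)/(k₁ + k₂) = 0.6389; thus R = |r|² = 0.4082, T = 0.5918.

R = 0.408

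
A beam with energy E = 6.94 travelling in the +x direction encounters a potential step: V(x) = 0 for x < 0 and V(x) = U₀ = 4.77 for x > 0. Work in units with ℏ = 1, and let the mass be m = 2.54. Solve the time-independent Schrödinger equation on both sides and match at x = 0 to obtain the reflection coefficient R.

R = 0.0799

On each side the TISE gives plane waves with k = √(2m(E − V))/ℏ: k₁ = √(2·2.54·6.94) = 5.938, k₂ = √(2·2.54·2.17) = 3.320.
Matching ψ and ψ′ at x = 0 gives r = (k₁ − k₂)/(k₁ + k₂), so R = r² = 0.07993 and T = 1 − R = 0.9201.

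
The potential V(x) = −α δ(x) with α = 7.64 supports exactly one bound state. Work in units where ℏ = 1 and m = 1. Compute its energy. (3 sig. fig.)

E = -29.2

The bound state is ψ(x) = √κ e^{−κ|x|}. The derivative jump ψ'(0⁺) − ψ'(0⁻) = −(2mα/ℏ²)ψ(0) fixes κ = mα/ℏ² = 7.640.
Then E = −ℏ²κ²/(2m) = −mα²/(2ℏ²) = -29.18.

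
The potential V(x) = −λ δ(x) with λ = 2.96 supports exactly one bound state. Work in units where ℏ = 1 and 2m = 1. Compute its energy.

For x ≠ 0 the bound state is ψ ∝ e^{−κ|x|}; integrating the TISE across the delta gives the cusp condition 2κ = 2mλ/ℏ², so κ = 1.480.
Then E = −ℏ²κ²/(2m) = −mλ²/(2ℏ²) = -2.190.

E = -2.19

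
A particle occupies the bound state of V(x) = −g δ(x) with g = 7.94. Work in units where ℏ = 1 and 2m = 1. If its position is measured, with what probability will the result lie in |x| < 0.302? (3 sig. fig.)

The normalised bound state is ψ = √κ e^{−κ|x|} with κ = mg/ℏ² = 3.970.
P(|x| < d) = ∫_{−d}^{d} κ e^{−2κ|x|} dx = 1 − e^{−2κd} = 1 − e^{−2.398} = 0.9091.

P = 0.909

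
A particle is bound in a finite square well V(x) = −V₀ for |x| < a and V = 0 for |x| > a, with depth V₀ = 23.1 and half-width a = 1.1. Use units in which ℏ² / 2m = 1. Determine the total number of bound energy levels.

Define the well-strength parameter z₀ = (a/ℏ)√(2mV₀) = 1.1 × √(2·0.5·23.1) = 5.287.
A new bound state (alternating even/odd) appears each time z₀ passes a multiple of π/2, so N = ⌊2z₀/π⌋ + 1 = ⌊3.366⌋ + 1 = 4.

N = 4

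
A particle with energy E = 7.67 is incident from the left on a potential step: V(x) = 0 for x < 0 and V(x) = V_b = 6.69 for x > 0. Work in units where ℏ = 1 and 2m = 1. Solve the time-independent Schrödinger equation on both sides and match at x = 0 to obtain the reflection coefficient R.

On each side the TISE gives plane waves with k = √(2m(E − V))/ℏ: k₁ = √(2·½·7.67) = 2.769, k₂ = √(2·½·0.98) = 0.9899.
Continuity of ψ and ψ′ at the step yields the reflection amplitude r = (k₁ − k₂)/(k₁ + k₂) = 0.4734; thus R = |r|² = 0.2241, T = 0.7759.

R = 0.224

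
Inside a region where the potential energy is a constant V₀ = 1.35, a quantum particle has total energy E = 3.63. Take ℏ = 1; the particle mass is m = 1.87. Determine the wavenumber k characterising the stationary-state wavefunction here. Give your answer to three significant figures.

With E > V₀ the solution is oscillatory, ψ ∝ e^{±ikx} with k = √(2m(E − V₀))/ℏ.
k = √(2 × 1.87 × 2.28) = 2.920.

k = 2.92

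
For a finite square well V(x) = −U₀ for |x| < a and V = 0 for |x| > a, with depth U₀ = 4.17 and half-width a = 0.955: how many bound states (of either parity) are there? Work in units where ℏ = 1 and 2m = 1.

N = 2

Define the well-strength parameter z₀ = (a/ℏ)√(2mU₀) = 0.955 × √(2·0.5·4.17) = 1.950.
A new bound state (alternating even/odd) appears each time z₀ passes a multiple of π/2, so N = ⌊2z₀/π⌋ + 1 = ⌊1.242⌋ + 1 = 2.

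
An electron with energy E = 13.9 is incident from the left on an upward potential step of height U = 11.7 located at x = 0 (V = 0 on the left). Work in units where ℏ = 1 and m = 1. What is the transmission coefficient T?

On each side the TISE gives plane waves with k = √(2m(E − V))/ℏ: k₁ = √(2·1·13.9) = 5.273, k₂ = √(2·1·2.2) = 2.098.
Continuity of ψ and ψ′ at the step yields the reflection amplitude r = (k₁ − k₂)/(k₁ + k₂) = 0.4308; thus R = |r|² = 0.1856, T = 0.8144.

T = 0.814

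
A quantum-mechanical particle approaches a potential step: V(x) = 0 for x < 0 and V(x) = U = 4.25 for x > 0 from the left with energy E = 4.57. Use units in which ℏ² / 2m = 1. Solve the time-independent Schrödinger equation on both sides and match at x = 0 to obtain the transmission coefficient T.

T = 0.662

The wavenumbers are k₁ = √(2mE)/ℏ = 2.138 on the left and k₂ = √(2m(E − U))/ℏ = 0.5657 on the right.
Continuity of ψ and ψ′ at the step yields the reflection amplitude r = (k₁ − k₂)/(k₁ + k₂) = 0.5815; thus R = |r|² = 0.3382, T = 0.6618.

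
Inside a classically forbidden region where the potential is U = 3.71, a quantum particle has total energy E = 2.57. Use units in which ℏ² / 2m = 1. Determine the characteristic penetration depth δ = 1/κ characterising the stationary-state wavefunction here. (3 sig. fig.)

δ = 0.937

Since E < U the TISE in this region is ψ'' = κ²ψ with κ = √(2m(U − E))/ℏ.
κ = √(2 × 0.5 × 1.14) = 1.068. The penetration depth is δ = 1/κ = 0.937.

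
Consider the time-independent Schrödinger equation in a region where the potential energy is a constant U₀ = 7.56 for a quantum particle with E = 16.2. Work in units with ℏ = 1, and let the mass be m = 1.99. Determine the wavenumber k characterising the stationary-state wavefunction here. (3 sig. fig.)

With E > U₀ the solution is oscillatory, ψ ∝ e^{±ikx} with k = √(2m(E − U₀))/ℏ.
k = √(2 × 1.99 × 8.64) = 5.864.

k = 5.86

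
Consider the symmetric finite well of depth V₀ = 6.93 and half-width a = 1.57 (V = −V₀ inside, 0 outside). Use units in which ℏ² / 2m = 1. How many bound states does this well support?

N = 3

Define the well-strength parameter z₀ = (a/ℏ)√(2mV₀) = 1.57 × √(2·0.5·6.93) = 4.133.
The even/odd transcendental equations gain one root per π/2 in z₀, giving N = 1 + ⌊2z₀/π⌋ = 1 + ⌊2.631⌋ = 3.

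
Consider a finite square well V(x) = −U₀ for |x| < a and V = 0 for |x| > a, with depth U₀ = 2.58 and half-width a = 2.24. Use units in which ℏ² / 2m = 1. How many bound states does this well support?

The dimensionless depth is z₀ = a√(2mU₀)/ℏ = 2.24 × √(2.580) = 3.598.
A new bound state (alternating even/odd) appears each time z₀ passes a multiple of π/2, so N = ⌊2z₀/π⌋ + 1 = ⌊2.291⌋ + 1 = 3.

N = 3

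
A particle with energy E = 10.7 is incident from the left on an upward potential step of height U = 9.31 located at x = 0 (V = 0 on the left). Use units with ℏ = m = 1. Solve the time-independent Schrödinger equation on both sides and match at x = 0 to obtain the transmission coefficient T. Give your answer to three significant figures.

T = 0.779

The wavenumbers are k₁ = √(2mE)/ℏ = 4.626 on the left and k₂ = √(2m(E − U))/ℏ = 1.667 on the right.
Continuity of ψ and ψ′ at the step yields the reflection amplitude r = (k₁ − k₂)/(k₁ + k₂) = 0.4701; thus R = |r|² = 0.2210, T = 0.7790.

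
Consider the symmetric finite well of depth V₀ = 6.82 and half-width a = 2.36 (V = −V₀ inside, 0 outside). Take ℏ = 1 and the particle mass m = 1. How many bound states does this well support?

N = 6

The dimensionless depth is z₀ = a√(2mV₀)/ℏ = 2.36 × √(13.64) = 8.716.
The even/odd transcendental equations gain one root per π/2 in z₀, giving N = 1 + ⌊2z₀/π⌋ = 1 + ⌊5.549⌋ = 6.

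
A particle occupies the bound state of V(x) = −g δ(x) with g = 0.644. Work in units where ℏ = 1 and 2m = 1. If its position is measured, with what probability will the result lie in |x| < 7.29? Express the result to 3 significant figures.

The normalised bound state is ψ = √κ e^{−κ|x|} with κ = mg/ℏ² = 0.3220.
P(|x| < d) = ∫_{−d}^{d} κ e^{−2κ|x|} dx = 1 − e^{−2κd} = 1 − e^{−4.695} = 0.9909.

P = 0.991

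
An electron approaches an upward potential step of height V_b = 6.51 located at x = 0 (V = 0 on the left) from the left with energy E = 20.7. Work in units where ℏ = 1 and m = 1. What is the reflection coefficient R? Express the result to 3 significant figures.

R = 0.00886

On each side the TISE gives plane waves with k = √(2m(E − V))/ℏ: k₁ = √(2·1·20.7) = 6.434, k₂ = √(2·1·14.19) = 5.327.
Matching ψ and ψ′ at x = 0 gives r = (k₁ − k₂)/(k₁ + k₂), so R = r² = 0.008859 and T = 1 − R = 0.9911.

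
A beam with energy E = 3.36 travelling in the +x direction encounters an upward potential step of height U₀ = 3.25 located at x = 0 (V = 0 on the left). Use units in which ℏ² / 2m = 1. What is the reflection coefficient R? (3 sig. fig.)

The wavenumbers are k₁ = √(2mE)/ℏ = 1.833 on the left and k₂ = √(2m(E − U₀))/ℏ = 0.3317 on the right.
Continuity of ψ and ψ′ at the step yields the reflection amplitude r = (k₁ − k₂)/(k₁ + k₂) = 0.6936; thus R = |r|² = 0.4810, T = 0.5190.

R = 0.481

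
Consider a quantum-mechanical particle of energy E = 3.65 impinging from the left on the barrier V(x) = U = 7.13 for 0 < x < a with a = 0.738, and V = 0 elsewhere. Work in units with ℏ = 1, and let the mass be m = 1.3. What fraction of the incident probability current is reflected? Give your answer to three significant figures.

E < U: inside the barrier ψ ∝ e^{±κx} with κ = √(2m(U − E))/ℏ = 3.008.
κa = 2.220, sinh(κa) = 4.549.
The exact tunnelling result is T⁻¹ = 1 + U² sinh²(κa) / [4E(U − E)] = 21.70, so T = 0.0461.
R = 1 − T = 0.954.

R = 0.954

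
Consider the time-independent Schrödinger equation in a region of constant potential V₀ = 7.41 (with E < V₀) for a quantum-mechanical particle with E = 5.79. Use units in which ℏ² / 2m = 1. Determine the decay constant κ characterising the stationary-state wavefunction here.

κ = 1.27

Since E < V₀ the TISE in this region is ψ'' = κ²ψ with κ = √(2m(V₀ − E))/ℏ.
κ = √(2 × 0.5 × 1.62) = 1.273.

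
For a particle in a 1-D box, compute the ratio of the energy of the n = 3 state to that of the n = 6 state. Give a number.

0.25

Since E_n ∝ n², the ratio is (3/6)² = 0.25.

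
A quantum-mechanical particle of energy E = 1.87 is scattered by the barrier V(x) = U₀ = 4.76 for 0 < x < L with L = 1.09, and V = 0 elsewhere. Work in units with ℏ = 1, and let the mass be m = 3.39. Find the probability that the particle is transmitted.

T = 0.000246

Since E < U₀ the interior solution is evanescent with decay constant κ = √(2m(U₀ − E))/ℏ = 4.427.
κL = 4.825, sinh(κL) = 62.28.
The exact tunnelling result is T⁻¹ = 1 + U₀² sinh²(κL) / [4E(U₀ − E)] = 4067, so T = 0.000246.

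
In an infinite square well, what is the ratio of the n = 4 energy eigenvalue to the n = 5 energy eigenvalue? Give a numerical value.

0.64

Since E_n ∝ n², the ratio is (4/5)² = 0.64.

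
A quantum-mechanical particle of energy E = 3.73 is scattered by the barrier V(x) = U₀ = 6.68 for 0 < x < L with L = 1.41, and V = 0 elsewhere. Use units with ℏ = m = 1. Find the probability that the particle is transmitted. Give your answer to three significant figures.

Since E < U₀ the interior solution is evanescent with decay constant κ = √(2m(U₀ − E))/ℏ = 2.429.
κL = 3.425, sinh(κL) = 15.34.
The exact tunnelling result is T⁻¹ = 1 + U₀² sinh²(κL) / [4E(U₀ − E)] = 239.7, so T = 0.00417.

T = 0.00417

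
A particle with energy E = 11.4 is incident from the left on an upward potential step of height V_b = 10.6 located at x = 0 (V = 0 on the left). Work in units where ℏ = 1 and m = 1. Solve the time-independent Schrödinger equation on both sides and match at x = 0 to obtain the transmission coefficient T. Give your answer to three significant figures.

T = 0.662

The wavenumbers are k₁ = √(2mE)/ℏ = 4.775 on the left and k₂ = √(2m(E − V_b))/ℏ = 1.265 on the right.
Matching ψ and ψ′ at x = 0 gives r = (k₁ − k₂)/(k₁ + k₂), so R = r² = 0.3377 and T = 1 − R = 0.6623.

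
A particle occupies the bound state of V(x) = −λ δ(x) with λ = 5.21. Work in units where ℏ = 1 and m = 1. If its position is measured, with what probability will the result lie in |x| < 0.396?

P = 0.984

The normalised bound state is ψ = √κ e^{−κ|x|} with κ = mλ/ℏ² = 5.210.
P(|x| < d) = ∫_{−d}^{d} κ e^{−2κ|x|} dx = 1 − e^{−2κd} = 1 − e^{−4.126} = 0.9839.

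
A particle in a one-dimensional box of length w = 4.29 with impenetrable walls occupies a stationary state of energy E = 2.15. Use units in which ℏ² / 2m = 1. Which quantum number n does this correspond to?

n = 2

From E_n = n²π²ℏ²/(2mw²) invert to n = √(2mw²E)/(πℏ).
n = (4.29/π) × √(2 × 0.5 × 2.15) = 2.002 → n = 2.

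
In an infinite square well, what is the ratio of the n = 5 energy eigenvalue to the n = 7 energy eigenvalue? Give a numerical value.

0.510204

E_n = n²π²ℏ²/(2mL²) so the ratio is n₂²/n₁² = 25/49 = 0.510204.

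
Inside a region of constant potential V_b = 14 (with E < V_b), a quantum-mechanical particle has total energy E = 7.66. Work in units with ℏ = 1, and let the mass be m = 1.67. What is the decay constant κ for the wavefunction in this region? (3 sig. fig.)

Since E < V_b the TISE in this region is ψ'' = κ²ψ with κ = √(2m(V_b − E))/ℏ.
κ = √(2 × 1.67 × 6.34) = 4.602.

κ = 4.60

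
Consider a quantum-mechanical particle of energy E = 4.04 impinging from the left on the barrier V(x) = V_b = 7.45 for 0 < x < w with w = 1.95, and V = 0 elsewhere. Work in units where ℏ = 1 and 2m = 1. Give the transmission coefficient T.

T = 0.00296

Since E < V_b the interior solution is evanescent with decay constant κ = √(2m(V_b − E))/ℏ = 1.847.
κw = 3.601, sinh(κw) = 18.30.
Matching ψ, ψ′ at both faces gives T = [1 + V_b² sinh²(κw) / (4E(V_b − E))]⁻¹ = 1/338.4 = 0.00296.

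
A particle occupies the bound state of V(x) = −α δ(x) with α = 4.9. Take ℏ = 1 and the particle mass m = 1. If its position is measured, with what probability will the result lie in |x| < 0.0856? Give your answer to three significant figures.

P = 0.568

The normalised bound state is ψ = √κ e^{−κ|x|} with κ = mα/ℏ² = 4.900.
P(|x| < d) = ∫_{−d}^{d} κ e^{−2κ|x|} dx = 1 − e^{−2κd} = 1 − e^{−0.8389} = 0.5678.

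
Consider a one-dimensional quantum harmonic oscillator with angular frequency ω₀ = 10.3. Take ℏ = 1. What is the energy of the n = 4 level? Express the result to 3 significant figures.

Using E_n = (n + ½)ℏω₀: E_4 = 4.5 × 10.3 = 46.35.

E = 46.4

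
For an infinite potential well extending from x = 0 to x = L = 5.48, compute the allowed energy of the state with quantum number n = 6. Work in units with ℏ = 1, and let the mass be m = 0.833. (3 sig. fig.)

E = 7.10

Requiring ψ(0) = ψ(L) = 0 quantises k = nπ/L, hence E_n = ℏ²k²/2m = n²π²ℏ²/(2mL²).
E_6 = 6² × π² / (2 × 0.833 × 5.48²) = 7.102.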